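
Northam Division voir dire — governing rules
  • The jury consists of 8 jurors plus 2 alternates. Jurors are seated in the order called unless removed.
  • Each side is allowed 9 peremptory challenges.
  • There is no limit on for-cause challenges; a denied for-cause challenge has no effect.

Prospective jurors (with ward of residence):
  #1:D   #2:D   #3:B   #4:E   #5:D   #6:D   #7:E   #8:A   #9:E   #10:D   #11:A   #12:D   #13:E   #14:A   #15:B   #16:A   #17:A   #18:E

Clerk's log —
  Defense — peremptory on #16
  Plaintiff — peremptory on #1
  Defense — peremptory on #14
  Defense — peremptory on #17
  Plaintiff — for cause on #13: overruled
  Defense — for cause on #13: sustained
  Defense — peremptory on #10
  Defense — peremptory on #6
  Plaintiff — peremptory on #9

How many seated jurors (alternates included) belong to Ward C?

0

Removed: #1, #6, #9, #10, #13, #14, #16, #17.
Seated (10 incl. alternates): #2, #3, #4, #5, #7, #8, #11, #12, #15, #18.
None of those are in Ward C → 0.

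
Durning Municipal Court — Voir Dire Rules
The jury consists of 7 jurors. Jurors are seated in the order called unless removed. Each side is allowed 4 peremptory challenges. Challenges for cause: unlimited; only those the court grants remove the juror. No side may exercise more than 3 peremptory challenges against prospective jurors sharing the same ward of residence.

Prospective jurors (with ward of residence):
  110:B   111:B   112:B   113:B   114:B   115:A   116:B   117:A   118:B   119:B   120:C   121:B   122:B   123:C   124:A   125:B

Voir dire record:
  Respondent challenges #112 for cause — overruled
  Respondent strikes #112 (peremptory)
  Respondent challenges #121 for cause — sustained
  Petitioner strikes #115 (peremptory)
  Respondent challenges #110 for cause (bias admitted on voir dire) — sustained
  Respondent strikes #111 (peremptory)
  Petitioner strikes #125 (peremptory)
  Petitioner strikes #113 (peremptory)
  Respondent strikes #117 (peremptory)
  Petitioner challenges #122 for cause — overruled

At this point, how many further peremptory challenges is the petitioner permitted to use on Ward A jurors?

1

Petitioner peremptories so far: #115, #125, #113 — 3 of 4 used, 1 left overall.
Against Ward A: #115 — 1 used; per-ward cap 3 leaves 2.
Binding limit: min(1, 2) = 1.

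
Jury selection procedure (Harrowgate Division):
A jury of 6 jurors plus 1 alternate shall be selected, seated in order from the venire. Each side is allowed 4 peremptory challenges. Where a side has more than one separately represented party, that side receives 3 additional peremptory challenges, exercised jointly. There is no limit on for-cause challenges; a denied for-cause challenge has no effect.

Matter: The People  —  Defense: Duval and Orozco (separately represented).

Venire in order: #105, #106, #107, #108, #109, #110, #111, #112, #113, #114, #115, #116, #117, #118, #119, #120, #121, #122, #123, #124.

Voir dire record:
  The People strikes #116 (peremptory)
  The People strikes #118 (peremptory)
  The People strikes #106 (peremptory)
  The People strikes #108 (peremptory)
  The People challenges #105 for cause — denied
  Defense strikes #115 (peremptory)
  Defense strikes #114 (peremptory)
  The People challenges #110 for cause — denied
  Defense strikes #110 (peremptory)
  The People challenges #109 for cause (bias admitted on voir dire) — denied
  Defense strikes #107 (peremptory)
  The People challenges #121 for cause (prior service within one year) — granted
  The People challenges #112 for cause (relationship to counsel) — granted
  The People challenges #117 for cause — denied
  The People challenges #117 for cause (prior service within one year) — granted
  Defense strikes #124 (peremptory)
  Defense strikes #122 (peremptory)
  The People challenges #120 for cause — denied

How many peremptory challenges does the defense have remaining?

1

Defense allotment: 4 base + 3 multi-party = 7.
Defense peremptories used: #115, #114, #110, #107, #124, #122 — 6.
Remaining: 7 − 6 = 1.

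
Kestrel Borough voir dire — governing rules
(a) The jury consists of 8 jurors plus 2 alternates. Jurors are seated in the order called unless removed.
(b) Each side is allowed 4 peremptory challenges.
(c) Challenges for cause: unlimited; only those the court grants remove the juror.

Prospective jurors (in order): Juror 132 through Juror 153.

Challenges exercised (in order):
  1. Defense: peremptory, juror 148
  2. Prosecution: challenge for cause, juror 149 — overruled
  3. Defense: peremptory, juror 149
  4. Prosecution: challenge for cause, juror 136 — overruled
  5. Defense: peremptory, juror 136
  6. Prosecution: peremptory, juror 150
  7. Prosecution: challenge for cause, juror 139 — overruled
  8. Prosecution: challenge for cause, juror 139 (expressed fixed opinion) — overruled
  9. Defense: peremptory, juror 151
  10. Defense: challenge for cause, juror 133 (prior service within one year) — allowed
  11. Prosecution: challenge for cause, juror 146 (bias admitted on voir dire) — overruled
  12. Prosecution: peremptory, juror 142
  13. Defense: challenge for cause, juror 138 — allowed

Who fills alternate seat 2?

145

Removed: #133, #136, #138, #142, #148, #149, #150, #151. (#139, #146 stay — for-cause denied.)
Filling seats in venire order through position 10: #132, #134, #135, #137, #139, #140, #141, #143, #144, #145.
So alternate 2 is #145.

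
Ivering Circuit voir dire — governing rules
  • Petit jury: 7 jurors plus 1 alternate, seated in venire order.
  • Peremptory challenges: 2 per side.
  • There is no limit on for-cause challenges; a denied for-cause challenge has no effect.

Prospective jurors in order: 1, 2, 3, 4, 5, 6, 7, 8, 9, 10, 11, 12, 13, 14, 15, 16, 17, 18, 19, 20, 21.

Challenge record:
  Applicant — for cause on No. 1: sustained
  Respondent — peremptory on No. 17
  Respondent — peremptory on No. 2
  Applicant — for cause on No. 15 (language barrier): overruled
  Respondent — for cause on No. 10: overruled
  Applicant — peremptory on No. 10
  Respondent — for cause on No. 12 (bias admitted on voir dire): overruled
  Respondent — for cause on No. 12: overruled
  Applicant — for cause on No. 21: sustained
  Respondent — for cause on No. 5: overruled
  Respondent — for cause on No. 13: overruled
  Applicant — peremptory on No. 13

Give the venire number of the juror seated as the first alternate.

11

Removed: #1, #2, #10, #13, #17, #21. (#5, #12, #15 stay — for-cause denied.)
Seating in order: seats 1–7 → #3, #4, #5, #6, #7, #8, #9; alternates → #11.
So alternate 1 is #11.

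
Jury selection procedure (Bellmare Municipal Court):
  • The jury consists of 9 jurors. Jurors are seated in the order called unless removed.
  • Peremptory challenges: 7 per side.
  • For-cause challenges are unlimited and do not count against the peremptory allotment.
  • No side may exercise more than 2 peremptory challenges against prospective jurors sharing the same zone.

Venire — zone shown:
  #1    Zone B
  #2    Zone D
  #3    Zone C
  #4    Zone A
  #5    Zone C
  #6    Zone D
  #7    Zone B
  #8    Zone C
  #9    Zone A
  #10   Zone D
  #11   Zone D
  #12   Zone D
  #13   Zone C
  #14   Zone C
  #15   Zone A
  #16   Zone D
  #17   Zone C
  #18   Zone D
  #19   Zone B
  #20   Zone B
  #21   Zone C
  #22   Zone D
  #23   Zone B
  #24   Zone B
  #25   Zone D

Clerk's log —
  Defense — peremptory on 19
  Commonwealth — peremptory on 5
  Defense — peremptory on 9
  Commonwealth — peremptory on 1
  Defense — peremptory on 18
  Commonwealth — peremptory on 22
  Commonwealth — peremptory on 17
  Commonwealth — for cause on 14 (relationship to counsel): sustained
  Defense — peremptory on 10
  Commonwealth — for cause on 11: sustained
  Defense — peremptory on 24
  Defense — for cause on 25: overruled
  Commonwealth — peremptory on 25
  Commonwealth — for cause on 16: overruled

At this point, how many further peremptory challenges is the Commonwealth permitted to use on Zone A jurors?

2

Commonwealth peremptories so far: #5, #1, #22, #17, #25 — 5 of 7 used, 2 left overall.
Against Zone A: none yet — per-zone cap 2 leaves 2.
Binding limit: min(2, 2) = 2.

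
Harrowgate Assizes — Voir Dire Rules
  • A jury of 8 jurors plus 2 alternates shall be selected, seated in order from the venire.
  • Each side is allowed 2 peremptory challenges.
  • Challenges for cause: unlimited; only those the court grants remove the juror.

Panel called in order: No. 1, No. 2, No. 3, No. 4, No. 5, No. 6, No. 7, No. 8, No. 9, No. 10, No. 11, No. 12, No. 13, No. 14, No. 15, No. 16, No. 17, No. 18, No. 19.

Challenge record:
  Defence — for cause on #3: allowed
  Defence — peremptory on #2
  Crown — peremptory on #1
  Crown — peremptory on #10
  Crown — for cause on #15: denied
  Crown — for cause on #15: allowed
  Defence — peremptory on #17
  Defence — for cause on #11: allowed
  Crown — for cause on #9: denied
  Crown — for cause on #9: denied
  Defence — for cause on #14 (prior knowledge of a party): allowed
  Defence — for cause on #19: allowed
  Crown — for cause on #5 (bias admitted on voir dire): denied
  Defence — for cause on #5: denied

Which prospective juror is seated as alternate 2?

18

Removed: #1, #2, #3, #10, #11, #14, #15, #17, #19. (#5, #9 stay — for-cause denied.)
Seating in order: seats 1–8 → #4, #5, #6, #7, #8, #9, #12, #13; alternates → #16, #18.
So alternate 2 is #18.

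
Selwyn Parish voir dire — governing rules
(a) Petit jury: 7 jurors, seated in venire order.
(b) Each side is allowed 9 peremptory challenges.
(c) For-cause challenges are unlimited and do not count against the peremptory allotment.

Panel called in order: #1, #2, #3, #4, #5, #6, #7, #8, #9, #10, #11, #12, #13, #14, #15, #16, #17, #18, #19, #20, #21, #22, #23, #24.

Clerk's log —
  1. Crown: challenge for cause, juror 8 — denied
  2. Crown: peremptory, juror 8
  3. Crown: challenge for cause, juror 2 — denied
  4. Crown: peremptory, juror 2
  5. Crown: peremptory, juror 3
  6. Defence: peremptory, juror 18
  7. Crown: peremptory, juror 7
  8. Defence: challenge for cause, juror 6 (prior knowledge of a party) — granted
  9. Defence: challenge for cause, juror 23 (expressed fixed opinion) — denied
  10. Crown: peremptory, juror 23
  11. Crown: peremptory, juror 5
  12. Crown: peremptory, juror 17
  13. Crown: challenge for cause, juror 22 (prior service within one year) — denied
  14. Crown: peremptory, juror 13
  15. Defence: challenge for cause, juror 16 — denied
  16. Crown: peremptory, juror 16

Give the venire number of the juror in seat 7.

14

Removed: #2, #3, #5, #6, #7, #8, #13, #16, #17, #18, #23. (#22 stays — for-cause denied.)
Seating in order: seats 1–7 → #1, #4, #9, #10, #11, #12, #14.
So seat 7 is #14.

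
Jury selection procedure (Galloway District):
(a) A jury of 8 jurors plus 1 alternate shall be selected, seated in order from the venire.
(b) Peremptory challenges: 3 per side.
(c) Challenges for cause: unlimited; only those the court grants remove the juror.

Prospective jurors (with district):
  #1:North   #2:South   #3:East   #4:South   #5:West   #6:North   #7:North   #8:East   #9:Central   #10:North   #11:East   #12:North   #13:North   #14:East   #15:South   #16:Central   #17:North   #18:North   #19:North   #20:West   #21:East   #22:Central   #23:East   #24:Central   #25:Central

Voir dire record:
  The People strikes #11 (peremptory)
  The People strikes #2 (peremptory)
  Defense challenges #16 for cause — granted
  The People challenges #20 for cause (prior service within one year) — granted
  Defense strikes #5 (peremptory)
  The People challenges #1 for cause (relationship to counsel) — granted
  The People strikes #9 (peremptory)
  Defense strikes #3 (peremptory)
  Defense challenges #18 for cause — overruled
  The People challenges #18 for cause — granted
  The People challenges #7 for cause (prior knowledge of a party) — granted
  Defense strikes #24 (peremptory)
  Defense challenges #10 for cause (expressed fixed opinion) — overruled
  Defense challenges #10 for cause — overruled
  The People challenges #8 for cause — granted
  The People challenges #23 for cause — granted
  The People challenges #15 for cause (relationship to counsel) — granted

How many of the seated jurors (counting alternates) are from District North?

6

Removed: #1, #2, #3, #5, #7, #8, #9, #11, #15, #16, #18, #20, #23, #24.
Seated (9 incl. alternates): #4, #6, #10, #12, #13, #14, #17, #19, #21.
Of those, in District North: #6, #10, #12, #13, #17, #19 → 6.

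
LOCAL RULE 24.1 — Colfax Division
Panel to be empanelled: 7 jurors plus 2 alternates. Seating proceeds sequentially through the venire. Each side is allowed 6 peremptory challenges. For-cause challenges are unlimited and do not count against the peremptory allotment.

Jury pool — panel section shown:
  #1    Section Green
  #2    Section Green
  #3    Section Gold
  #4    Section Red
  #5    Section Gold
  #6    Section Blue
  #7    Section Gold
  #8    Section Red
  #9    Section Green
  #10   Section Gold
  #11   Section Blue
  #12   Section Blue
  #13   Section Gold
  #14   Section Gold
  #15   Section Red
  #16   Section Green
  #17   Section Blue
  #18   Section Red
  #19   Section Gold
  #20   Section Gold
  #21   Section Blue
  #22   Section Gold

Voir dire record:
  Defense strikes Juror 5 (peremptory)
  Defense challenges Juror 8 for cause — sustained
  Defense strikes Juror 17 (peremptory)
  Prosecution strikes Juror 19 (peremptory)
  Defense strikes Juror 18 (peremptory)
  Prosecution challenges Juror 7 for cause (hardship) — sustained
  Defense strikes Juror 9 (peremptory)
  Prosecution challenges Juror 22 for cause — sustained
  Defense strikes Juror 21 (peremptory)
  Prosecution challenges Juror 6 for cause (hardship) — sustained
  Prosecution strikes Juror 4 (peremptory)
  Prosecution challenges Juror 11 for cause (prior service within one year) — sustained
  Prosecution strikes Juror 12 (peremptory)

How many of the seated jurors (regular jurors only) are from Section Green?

2

Removed: #4, #5, #6, #7, #8, #9, #11, #12, #17, #18, #19, #21, #22.
Seated jurors 1–7: #1, #2, #3, #10, #13, #14, #15 (alternates #16, #20 not counted).
Of those, in Section Green: #1, #2 → 2.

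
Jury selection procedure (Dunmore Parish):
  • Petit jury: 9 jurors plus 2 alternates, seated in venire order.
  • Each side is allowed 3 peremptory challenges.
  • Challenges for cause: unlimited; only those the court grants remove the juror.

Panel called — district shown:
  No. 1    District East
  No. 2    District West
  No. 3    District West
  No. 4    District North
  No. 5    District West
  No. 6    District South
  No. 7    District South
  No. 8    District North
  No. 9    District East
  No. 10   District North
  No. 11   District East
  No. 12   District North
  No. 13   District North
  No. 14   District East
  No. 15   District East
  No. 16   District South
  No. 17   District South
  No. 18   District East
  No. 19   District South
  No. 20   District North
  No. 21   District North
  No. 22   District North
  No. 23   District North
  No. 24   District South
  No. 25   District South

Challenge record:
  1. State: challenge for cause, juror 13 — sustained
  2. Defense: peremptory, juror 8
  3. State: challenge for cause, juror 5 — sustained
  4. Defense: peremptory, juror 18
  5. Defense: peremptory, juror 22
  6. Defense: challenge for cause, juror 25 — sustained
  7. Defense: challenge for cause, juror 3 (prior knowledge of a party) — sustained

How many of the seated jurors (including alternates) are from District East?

5

Removed: #3, #5, #8, #13, #18, #22, #25.
Seated (11 incl. alternates): #1, #2, #4, #6, #7, #9, #10, #11, #12, #14, #15.
Of those, in District East: #1, #9, #11, #14, #15 → 5.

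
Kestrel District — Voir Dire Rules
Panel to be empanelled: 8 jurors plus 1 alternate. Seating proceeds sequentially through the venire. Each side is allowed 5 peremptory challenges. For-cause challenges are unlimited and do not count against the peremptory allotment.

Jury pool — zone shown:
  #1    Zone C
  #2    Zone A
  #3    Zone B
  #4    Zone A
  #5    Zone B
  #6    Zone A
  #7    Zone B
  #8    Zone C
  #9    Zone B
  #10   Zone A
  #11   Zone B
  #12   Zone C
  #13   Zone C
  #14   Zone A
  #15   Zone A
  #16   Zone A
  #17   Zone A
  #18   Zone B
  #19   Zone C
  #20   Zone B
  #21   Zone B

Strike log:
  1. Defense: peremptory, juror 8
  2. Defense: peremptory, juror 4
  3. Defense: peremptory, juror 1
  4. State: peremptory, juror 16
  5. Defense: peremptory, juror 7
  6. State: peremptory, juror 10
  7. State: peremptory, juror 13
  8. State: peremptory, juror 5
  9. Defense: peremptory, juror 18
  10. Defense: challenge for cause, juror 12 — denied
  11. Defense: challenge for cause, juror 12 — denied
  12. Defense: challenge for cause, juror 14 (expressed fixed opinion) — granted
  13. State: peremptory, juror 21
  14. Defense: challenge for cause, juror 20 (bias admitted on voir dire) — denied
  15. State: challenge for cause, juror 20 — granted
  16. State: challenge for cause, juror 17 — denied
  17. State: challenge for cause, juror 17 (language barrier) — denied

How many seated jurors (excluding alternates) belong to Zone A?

4

Removed: #1, #4, #5, #7, #8, #10, #13, #14, #16, #18, #20, #21.
Seated jurors 1–8: #2, #3, #6, #9, #11, #12, #15, #17 (alternates #19 not counted).
Of those, in Zone A: #2, #6, #15, #17 → 4.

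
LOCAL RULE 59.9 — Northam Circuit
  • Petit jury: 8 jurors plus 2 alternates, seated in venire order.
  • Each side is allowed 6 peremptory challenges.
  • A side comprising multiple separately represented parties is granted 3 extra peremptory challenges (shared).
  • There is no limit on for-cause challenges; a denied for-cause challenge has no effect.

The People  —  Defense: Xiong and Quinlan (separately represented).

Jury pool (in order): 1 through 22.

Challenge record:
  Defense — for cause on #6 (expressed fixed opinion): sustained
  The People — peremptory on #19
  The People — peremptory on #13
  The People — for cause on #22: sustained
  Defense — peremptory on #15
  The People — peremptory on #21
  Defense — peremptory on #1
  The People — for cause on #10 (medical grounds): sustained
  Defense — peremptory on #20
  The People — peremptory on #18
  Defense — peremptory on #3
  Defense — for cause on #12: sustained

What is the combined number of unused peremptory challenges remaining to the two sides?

The People allotment: 6. Defense allotment: 6 base + 3 multi-party = 9.
The People peremptories used: #19, #13, #21, #18 — 4 (for-cause on #22, #10 don't count).
Defense peremptories used: #15, #1, #20, #3 — 4 (for-cause on #6, #12 don't count).
Remaining: (6 − 4) + (9 − 4) = 7.

7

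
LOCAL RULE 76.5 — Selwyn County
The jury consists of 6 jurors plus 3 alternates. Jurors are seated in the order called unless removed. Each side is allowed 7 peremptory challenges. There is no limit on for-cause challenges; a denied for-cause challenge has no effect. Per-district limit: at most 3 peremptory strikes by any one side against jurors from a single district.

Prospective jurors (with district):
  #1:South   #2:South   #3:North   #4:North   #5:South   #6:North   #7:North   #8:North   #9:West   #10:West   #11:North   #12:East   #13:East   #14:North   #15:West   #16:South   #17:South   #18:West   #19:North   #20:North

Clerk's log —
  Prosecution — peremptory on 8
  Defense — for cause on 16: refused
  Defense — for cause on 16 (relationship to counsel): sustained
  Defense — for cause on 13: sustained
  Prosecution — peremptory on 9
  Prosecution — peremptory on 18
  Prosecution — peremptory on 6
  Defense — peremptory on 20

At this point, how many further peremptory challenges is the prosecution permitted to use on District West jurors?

Prosecution peremptories so far: #8, #9, #18, #6 — 4 of 7 used, 3 left overall.
Against District West: #9, #18 — 2 used; per-district cap 3 leaves 1.
Binding limit: min(3, 1) = 1.

1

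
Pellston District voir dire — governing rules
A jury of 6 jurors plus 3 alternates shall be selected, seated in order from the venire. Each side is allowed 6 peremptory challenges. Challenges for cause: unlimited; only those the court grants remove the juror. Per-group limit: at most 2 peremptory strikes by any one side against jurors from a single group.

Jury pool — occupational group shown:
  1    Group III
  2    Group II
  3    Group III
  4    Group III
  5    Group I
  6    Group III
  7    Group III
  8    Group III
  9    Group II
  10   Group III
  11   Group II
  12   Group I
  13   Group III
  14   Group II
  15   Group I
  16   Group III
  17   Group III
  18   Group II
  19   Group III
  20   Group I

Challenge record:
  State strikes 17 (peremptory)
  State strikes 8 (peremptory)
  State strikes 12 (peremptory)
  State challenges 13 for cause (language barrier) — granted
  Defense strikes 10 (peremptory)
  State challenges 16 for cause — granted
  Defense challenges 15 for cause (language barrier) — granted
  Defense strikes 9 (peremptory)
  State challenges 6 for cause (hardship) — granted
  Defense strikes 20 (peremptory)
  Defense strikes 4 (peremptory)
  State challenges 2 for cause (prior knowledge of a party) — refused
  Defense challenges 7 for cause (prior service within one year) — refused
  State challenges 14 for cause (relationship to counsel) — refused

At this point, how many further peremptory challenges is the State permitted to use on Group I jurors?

1

State peremptories so far: #17, #8, #12 — 3 of 6 used, 3 left overall.
Against Group I: #12 — 1 used; per-group cap 2 leaves 1.
Binding limit: min(3, 1) = 1.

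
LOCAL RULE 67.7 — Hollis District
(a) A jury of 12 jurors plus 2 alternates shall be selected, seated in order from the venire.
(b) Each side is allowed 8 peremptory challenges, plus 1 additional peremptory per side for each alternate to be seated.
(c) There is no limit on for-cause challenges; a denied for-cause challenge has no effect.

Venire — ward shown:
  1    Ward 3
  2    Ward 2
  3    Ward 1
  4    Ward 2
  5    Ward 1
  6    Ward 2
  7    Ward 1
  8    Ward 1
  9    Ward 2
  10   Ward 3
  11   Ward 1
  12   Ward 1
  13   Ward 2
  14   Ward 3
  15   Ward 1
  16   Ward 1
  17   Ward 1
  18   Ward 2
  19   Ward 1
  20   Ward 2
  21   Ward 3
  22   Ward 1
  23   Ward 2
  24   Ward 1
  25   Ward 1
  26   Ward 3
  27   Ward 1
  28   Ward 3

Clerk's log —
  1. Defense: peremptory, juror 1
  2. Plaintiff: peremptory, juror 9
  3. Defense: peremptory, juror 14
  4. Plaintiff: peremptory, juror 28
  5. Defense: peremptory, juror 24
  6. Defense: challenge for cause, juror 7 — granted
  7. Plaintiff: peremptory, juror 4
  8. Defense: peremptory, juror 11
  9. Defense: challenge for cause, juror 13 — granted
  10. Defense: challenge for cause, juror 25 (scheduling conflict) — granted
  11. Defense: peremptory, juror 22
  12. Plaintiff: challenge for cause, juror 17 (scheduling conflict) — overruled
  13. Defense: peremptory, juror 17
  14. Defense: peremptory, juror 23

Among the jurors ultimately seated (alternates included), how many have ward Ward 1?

Removed: #1, #4, #7, #9, #11, #13, #14, #17, #22, #23, #24, #25, #28.
Seated (14 incl. alternates): #2, #3, #5, #6, #8, #10, #12, #15, #16, #18, #19, #20, #21, #26.
Of those, in Ward 1: #3, #5, #8, #12, #15, #16, #19 → 7.

7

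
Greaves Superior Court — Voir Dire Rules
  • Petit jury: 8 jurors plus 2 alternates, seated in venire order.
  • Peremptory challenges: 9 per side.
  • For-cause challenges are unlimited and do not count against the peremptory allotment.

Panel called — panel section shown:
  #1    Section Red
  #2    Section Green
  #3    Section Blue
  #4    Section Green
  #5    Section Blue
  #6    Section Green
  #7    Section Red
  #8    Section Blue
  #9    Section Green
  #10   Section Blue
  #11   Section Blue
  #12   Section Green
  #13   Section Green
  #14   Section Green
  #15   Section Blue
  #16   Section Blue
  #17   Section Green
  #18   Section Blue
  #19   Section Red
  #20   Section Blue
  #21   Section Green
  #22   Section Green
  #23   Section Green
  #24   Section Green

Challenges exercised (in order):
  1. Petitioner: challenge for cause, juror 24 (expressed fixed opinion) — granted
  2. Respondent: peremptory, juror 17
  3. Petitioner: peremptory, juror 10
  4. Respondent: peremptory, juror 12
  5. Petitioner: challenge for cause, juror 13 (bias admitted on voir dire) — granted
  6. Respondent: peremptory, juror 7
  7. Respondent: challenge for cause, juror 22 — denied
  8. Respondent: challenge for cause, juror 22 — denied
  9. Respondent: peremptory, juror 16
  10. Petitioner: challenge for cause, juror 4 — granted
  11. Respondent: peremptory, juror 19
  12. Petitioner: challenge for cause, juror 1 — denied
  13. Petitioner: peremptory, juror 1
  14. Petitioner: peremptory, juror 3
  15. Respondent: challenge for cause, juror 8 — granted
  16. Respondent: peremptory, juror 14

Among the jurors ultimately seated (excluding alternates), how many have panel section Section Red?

0

Removed: #1, #3, #4, #7, #8, #10, #12, #13, #14, #16, #17, #19, #24.
Seated jurors 1–8: #2, #5, #6, #9, #11, #15, #18, #20 (alternates #21, #22 not counted).
None of those are in Section Red → 0.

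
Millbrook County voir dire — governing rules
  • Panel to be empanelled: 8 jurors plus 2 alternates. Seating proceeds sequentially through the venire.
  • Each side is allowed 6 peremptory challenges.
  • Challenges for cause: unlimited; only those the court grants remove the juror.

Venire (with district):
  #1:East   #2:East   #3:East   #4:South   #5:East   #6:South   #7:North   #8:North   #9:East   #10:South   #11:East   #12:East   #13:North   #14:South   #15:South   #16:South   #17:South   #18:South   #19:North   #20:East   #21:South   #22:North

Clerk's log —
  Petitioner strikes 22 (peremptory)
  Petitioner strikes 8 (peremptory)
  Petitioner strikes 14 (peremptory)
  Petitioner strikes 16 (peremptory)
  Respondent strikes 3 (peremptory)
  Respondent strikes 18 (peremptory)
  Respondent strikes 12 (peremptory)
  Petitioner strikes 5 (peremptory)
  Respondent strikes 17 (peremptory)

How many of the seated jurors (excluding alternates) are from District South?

Removed: #3, #5, #8, #12, #14, #16, #17, #18, #22.
Seated jurors 1–8: #1, #2, #4, #6, #7, #9, #10, #11 (alternates #13, #15 not counted).
Of those, in District South: #4, #6, #10 → 3.

3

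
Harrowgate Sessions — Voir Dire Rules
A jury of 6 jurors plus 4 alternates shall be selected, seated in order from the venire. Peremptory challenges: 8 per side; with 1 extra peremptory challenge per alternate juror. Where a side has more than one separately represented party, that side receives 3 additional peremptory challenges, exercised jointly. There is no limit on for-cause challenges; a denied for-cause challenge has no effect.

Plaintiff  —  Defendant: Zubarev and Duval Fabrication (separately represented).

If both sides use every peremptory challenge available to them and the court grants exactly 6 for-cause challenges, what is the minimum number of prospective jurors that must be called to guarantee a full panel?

43

Seats to fill: 6 + 4 alternates = 10.
Peremptories — Plaintiff: 8 + 1×4 = 12; Defendant: 8 + 1×4 + 3 = 15; total 27.
For-cause removals: 6.
Minimum venire: 10 + 27 + 6 = 43.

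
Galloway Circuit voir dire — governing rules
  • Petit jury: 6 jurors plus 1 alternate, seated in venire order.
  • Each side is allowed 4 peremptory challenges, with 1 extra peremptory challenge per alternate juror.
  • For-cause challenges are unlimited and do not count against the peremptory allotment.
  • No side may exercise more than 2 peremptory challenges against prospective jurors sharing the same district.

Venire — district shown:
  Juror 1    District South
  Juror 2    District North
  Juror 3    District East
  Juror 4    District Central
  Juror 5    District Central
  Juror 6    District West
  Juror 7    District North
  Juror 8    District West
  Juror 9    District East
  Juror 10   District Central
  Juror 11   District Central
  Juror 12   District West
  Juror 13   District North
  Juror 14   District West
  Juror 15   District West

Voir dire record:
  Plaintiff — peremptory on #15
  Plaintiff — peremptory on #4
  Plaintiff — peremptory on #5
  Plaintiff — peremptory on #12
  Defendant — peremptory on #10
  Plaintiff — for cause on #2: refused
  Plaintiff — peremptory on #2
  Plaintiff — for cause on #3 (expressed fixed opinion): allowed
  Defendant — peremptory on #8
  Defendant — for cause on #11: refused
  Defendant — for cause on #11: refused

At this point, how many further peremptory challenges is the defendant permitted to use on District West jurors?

Defendant peremptories so far: #10, #8 — 2 of 5 used, 3 left overall.
Against District West: #8 — 1 used; per-district cap 2 leaves 1.
Binding limit: min(3, 1) = 1.

1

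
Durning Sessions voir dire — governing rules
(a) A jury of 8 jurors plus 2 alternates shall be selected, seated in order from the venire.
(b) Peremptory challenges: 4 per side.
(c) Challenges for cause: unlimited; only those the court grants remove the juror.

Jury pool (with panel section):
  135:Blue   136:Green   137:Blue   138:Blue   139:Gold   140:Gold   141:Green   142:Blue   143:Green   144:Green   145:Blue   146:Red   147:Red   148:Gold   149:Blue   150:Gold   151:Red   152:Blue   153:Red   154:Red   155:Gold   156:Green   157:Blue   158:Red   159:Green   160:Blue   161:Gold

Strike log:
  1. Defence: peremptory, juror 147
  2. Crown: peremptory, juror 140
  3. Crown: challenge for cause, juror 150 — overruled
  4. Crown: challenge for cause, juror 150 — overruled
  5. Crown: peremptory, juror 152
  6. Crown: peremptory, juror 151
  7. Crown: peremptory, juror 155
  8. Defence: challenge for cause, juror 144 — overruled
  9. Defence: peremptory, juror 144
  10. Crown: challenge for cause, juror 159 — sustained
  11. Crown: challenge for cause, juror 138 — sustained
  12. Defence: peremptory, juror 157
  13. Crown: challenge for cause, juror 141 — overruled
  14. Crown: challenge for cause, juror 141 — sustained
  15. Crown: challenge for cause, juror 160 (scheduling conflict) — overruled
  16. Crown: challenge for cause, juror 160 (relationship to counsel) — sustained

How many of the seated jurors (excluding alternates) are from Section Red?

Removed: #138, #140, #141, #144, #147, #151, #152, #155, #157, #159, #160.
Seated jurors 1–8: #135, #136, #137, #139, #142, #143, #145, #146 (alternates #148, #149 not counted).
Of those, in Section Red: #146 → 1.

1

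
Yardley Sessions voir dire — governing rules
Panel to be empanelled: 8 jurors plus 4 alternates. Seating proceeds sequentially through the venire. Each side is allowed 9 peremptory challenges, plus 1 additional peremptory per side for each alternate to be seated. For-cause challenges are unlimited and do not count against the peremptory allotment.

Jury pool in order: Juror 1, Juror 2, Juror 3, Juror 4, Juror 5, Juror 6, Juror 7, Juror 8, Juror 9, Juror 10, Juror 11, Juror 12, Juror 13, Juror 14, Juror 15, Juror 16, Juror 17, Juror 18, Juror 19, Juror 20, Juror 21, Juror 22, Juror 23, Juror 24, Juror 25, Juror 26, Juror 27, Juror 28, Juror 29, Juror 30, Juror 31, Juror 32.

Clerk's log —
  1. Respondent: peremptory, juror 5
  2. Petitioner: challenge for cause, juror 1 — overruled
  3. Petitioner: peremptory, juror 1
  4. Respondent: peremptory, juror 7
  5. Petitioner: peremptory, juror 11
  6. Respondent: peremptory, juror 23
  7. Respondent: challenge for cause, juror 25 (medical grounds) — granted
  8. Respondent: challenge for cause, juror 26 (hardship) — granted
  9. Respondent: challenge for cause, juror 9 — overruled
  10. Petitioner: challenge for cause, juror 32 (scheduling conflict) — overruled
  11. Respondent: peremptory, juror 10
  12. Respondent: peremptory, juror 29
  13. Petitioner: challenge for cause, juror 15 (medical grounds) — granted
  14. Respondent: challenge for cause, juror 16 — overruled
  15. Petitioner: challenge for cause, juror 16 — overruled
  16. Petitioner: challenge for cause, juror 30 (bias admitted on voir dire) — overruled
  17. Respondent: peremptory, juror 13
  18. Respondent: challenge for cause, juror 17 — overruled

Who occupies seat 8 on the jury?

Removed: #1, #5, #7, #10, #11, #13, #15, #23, #25, #26, #29. (#9, #16, #17, #30, #32 stay — for-cause denied.)
Seating in order: seats 1–8 → #2, #3, #4, #6, #8, #9, #12, #14; alternates → #16, #17, #18, #19.
So seat 8 is #14.

14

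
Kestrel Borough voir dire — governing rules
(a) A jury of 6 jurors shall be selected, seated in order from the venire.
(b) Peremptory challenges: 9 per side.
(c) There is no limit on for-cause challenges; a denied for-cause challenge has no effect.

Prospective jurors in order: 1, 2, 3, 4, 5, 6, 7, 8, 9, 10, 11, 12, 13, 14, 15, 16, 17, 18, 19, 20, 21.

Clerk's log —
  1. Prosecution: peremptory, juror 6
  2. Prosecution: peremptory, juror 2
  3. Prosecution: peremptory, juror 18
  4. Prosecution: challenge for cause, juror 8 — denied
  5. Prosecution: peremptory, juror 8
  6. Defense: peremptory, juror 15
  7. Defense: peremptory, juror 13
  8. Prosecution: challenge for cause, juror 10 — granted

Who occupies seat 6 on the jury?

9

Removed: #2, #6, #8, #10, #13, #15, #18.
Seating in order: seats 1–6 → #1, #3, #4, #5, #7, #9.
So seat 6 is #9.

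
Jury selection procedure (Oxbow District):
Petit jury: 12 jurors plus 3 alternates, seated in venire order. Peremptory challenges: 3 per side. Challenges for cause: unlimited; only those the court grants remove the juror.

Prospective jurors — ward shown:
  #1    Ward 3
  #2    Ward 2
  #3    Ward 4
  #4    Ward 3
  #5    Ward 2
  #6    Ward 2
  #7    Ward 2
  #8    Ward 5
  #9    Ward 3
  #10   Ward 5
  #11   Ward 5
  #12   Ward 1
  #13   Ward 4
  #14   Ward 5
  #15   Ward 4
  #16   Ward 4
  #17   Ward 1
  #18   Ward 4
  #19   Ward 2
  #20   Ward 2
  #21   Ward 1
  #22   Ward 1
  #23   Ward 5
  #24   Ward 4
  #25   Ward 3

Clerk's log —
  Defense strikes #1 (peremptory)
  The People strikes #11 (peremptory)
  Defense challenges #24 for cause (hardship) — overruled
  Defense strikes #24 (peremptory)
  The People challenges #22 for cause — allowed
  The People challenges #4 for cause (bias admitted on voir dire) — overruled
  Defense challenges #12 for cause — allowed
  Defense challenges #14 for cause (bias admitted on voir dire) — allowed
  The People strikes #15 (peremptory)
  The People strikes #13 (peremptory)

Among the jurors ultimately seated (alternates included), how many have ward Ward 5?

Removed: #1, #11, #12, #13, #14, #15, #22, #24.
Seated (15 incl. alternates): #2, #3, #4, #5, #6, #7, #8, #9, #10, #16, #17, #18, #19, #20, #21.
Of those, in Ward 5: #8, #10 → 2.

2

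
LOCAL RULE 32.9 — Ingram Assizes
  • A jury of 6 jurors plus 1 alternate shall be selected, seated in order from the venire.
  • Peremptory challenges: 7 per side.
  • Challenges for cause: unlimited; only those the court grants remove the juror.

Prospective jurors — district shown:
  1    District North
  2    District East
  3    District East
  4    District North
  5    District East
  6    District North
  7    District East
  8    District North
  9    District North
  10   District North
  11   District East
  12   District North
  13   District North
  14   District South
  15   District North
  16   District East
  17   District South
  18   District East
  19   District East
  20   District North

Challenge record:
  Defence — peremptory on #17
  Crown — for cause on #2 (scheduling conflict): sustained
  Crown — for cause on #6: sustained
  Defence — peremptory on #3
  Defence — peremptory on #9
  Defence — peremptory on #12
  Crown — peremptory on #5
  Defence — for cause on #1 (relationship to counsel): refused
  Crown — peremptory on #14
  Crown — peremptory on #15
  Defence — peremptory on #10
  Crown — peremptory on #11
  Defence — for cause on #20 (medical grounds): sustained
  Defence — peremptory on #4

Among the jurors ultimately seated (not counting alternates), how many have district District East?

3

Removed: #2, #3, #4, #5, #6, #9, #10, #11, #12, #14, #15, #17, #20.
Seated jurors 1–6: #1, #7, #8, #13, #16, #18 (alternates #19 not counted).
Of those, in District East: #7, #16, #18 → 3.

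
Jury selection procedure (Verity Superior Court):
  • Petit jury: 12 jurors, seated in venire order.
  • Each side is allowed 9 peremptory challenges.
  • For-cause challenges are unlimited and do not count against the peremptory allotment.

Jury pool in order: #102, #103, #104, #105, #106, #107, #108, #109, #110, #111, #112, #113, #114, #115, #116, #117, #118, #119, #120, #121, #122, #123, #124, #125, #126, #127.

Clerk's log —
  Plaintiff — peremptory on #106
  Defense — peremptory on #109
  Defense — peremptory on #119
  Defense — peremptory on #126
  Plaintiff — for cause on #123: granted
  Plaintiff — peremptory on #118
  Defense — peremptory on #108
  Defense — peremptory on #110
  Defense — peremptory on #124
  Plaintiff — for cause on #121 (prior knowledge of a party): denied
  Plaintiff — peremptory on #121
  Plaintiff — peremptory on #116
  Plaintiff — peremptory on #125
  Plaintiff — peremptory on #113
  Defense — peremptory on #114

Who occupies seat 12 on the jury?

Removed: #106, #108, #109, #110, #113, #114, #116, #118, #119, #121, #123, #124, #125, #126.
Filling seats in venire order through position 12: #102, #103, #104, #105, #107, #111, #112, #115, #117, #120, #122, #127.
So seat 12 is #127.

127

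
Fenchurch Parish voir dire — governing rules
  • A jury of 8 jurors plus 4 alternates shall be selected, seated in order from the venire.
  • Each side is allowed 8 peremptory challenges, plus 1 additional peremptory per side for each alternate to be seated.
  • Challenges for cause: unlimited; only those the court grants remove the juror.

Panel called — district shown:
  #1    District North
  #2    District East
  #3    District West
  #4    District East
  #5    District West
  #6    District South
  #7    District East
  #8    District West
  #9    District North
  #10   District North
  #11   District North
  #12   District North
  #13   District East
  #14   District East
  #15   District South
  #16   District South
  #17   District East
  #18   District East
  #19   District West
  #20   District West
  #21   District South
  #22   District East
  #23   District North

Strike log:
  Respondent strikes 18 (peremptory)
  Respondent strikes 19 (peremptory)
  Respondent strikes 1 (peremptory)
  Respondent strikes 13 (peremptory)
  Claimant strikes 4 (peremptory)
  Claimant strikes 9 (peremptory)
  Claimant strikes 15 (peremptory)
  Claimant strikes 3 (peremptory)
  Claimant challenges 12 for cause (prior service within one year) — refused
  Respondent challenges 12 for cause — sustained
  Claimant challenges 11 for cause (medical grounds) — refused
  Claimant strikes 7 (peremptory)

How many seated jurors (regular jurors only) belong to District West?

2

Removed: #1, #3, #4, #7, #9, #12, #13, #15, #18, #19.
Seated jurors 1–8: #2, #5, #6, #8, #10, #11, #14, #16 (alternates #17, #20, #21, #22 not counted).
Of those, in District West: #5, #8 → 2.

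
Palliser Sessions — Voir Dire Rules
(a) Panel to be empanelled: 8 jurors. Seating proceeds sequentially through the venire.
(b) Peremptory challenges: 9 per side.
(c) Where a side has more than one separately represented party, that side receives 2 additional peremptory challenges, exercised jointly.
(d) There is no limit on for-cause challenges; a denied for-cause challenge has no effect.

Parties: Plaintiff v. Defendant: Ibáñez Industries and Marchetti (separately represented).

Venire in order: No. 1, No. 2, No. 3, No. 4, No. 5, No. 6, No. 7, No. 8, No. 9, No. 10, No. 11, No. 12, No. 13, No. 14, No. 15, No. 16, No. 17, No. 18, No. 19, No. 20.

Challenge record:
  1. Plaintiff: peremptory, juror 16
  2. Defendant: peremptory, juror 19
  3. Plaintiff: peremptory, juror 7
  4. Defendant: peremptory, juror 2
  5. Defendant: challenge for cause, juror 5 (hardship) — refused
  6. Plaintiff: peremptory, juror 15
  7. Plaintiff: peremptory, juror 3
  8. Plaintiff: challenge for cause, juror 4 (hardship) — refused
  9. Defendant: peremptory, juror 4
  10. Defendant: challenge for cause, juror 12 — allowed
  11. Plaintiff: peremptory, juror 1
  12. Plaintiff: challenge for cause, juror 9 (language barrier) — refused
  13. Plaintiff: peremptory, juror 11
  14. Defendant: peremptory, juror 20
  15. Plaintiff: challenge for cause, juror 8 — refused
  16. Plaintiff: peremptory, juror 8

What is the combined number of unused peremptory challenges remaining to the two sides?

Plaintiff allotment: 9. Defendant allotment: 9 base + 2 multi-party = 11.
Plaintiff peremptories used: #16, #7, #15, #3, #1, #11, #8 — 7 (for-cause on #4, #9, #8 don't count).
Defendant peremptories used: #19, #2, #4, #20 — 4 (for-cause on #5, #12 don't count).
Remaining: (9 − 7) + (11 − 4) = 9.

9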